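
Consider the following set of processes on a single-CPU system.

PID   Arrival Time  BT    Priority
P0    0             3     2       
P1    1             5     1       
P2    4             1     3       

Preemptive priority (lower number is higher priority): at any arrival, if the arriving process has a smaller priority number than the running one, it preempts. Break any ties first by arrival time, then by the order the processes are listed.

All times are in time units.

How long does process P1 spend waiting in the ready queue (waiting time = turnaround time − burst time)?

0

Timeline: | P0 0-1 | P1 1-6 | P0 6-8 | P2 8-9 |
Completion: P0=8  P1=6  P2=9
Waiting(P1) = turnaround − burst = 5 − 5 = 0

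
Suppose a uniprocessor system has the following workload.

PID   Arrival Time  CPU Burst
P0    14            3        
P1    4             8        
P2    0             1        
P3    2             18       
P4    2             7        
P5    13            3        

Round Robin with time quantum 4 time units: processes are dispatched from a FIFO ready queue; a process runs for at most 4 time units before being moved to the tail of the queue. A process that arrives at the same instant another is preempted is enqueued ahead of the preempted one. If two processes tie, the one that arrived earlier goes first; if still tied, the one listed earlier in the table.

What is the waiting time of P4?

Timeline: | P2 0-1 | idle 1-2 | P3 2-6 | P4 6-10 | P1 10-14 | P3 14-18 | P4 18-21 | P5 21-24 | P0 24-27 | P1 27-31 | P3 31-41 |
Completion: P0=27  P1=31  P2=1  P3=41  P4=21  P5=24
Waiting(P4) = turnaround − burst = 19 − 7 = 12

12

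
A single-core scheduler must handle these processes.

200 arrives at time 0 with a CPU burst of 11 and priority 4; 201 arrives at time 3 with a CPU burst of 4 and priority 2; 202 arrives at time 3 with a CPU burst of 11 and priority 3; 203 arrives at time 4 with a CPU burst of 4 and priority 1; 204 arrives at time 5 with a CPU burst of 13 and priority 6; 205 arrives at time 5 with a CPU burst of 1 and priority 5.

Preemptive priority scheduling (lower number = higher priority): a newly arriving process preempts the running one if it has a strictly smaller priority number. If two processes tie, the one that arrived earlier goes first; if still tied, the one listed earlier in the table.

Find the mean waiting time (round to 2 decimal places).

Timeline: | 200 0-3 | 201 3-4 | 203 4-8 | 201 8-11 | 202 11-22 | 200 22-30 | 205 30-31 | 204 31-44 |
Completion: 200=30  201=11  202=22  203=8  204=44  205=31
Waiting times: 200=19, 201=4, 202=8, 203=0, 204=26, 205=25
Average waiting = (19+4+8+0+26+25) / 6 = 82/6 = 13.67

13.67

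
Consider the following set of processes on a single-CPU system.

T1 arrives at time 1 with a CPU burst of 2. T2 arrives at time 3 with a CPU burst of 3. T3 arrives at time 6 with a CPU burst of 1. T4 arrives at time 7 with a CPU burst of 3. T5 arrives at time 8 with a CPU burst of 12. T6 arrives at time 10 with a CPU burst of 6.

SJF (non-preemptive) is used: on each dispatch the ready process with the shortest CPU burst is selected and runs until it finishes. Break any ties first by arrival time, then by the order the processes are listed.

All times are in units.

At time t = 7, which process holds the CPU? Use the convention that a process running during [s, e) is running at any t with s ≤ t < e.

Timeline: | idle 0-1 | T1 1-3 | T2 3-6 | T3 6-7 | T4 7-10 | T6 10-16 | T5 16-28 |
Completion: T1=3  T2=6  T3=7  T4=10  T5=28  T6=16

T4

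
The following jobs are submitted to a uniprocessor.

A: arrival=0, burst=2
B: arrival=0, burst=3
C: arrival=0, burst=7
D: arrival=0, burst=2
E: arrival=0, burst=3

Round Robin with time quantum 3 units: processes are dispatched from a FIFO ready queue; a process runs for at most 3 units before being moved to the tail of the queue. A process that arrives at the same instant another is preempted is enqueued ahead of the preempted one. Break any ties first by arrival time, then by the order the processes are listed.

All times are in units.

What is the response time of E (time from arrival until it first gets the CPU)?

Schedule: | A 0-2 | B 2-5 | C 5-8 | D 8-10 | E 10-13 | C 13-17 |
Completion: A=2  B=5  C=17  D=10  E=13
Response(E) = first start − arrival = 10 − 0 = 10

10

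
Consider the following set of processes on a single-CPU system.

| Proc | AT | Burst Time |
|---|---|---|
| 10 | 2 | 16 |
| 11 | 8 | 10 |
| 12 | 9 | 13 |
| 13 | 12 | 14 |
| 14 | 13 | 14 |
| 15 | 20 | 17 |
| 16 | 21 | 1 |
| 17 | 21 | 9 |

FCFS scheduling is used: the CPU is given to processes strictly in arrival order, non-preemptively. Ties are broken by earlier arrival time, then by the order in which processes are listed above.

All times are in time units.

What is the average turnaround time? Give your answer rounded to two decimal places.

46.75

Gantt: | idle 0-2 | 10 2-18 | 11 18-28 | 12 28-41 | 13 41-55 | 14 55-69 | 15 69-86 | 16 86-87 | 17 87-96 |
Completion: 10=18  11=28  12=41  13=55  14=69  15=86  16=87  17=96
Turnaround (C−A): 10=16  11=20  12=32  13=43  14=56  15=66  16=66  17=75
Turnaround times: 10=16, 11=20, 12=32, 13=43, 14=56, 15=66, 16=66, 17=75
Average turnaround = (16+20+32+43+56+66+66+75) / 8 = 374/8 = 46.75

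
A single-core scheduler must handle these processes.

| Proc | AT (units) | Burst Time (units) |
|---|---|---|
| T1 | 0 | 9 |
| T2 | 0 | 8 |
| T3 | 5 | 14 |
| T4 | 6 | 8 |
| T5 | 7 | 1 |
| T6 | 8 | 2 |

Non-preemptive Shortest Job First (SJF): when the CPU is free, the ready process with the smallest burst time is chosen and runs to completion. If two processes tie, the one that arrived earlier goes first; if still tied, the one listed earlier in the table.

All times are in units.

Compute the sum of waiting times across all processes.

Schedule: | T2 0-8 | T5 8-9 | T6 9-11 | T4 11-19 | T1 19-28 | T3 28-42 |
Completion: T1=28  T2=8  T3=42  T4=19  T5=9  T6=11
Turnaround (C−A): T1=28  T2=8  T3=37  T4=13  T5=2  T6=3
Waiting = turnaround − burst: T1=19, T2=0, T3=23, T4=5, T5=1, T6=1
Total waiting = 19 + 0 + 23 + 5 + 1 + 1 = 49

49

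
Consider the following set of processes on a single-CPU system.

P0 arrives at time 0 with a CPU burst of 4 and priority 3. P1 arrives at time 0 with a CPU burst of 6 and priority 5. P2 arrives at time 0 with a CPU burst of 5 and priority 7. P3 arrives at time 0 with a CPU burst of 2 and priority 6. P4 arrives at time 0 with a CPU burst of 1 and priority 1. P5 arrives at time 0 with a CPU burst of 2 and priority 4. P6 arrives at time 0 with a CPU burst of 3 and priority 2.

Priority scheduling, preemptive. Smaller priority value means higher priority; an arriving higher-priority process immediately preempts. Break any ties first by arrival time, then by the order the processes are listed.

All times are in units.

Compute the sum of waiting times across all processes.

Timeline: | P4 0-1 | P6 1-4 | P0 4-8 | P5 8-10 | P1 10-16 | P3 16-18 | P2 18-23 |
Completion: P0=8  P1=16  P2=23  P3=18  P4=1  P5=10  P6=4
Turnaround (C−A): P0=8  P1=16  P2=23  P3=18  P4=1  P5=10  P6=4
Waiting = turnaround − burst: P0=4, P1=10, P2=18, P3=16, P4=0, P5=8, P6=1
Total waiting = 4 + 10 + 18 + 16 + 0 + 8 + 1 = 57

57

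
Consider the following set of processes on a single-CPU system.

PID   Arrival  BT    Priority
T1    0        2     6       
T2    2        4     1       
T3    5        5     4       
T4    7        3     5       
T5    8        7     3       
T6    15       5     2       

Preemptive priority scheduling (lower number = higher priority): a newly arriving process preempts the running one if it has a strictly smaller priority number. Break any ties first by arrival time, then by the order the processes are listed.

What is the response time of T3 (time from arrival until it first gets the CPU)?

Gantt: | T1 0-2 | T2 2-6 | T3 6-8 | T5 8-15 | T6 15-20 | T3 20-23 | T4 23-26 |
Completion: T1=2  T2=6  T3=23  T4=26  T5=15  T6=20
Response(T3) = first start − arrival = 6 − 5 = 1

1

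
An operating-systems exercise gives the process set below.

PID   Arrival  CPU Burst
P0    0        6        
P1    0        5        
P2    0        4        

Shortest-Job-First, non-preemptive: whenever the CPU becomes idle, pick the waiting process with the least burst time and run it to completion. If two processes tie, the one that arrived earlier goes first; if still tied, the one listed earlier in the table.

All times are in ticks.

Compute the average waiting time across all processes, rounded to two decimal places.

4.33

Gantt: | P2 0-4 | P1 4-9 | P0 9-15 |
Completion: P0=15  P1=9  P2=4
Turnaround (C−A): P0=15  P1=9  P2=4
Waiting times: P0=9, P1=4, P2=0
Average waiting = (9+4+0) / 3 = 13/3 = 4.33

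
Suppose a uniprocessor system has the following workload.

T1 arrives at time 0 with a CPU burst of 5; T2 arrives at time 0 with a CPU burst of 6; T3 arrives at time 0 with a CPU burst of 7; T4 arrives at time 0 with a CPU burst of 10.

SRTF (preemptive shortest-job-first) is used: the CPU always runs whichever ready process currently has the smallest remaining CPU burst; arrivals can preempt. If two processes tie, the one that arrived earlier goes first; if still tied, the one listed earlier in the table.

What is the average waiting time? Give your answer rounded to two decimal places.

Timeline: | T1 0-5 | T2 5-11 | T3 11-18 | T4 18-28 |
Completion: T1=5  T2=11  T3=18  T4=28
Turnaround (C−A): T1=5  T2=11  T3=18  T4=28
Waiting times: T1=0, T2=5, T3=11, T4=18
Average waiting = (0+5+11+18) / 4 = 34/4 = 8.50

8.50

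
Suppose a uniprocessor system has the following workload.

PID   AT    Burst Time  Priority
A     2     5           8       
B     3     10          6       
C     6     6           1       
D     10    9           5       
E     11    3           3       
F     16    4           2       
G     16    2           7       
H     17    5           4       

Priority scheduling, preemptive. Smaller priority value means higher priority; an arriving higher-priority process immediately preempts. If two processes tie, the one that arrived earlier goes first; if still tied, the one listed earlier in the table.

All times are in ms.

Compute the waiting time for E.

1

Gantt: | idle 0-2 | A 2-3 | B 3-6 | C 6-12 | E 12-15 | D 15-16 | F 16-20 | H 20-25 | D 25-33 | B 33-40 | G 40-42 | A 42-46 |
Completion: A=46  B=40  C=12  D=33  E=15  F=20  G=42  H=25
Turnaround (C−A): A=44  B=37  C=6  D=23  E=4  F=4  G=26  H=8
Waiting(E) = turnaround − burst = 4 − 3 = 1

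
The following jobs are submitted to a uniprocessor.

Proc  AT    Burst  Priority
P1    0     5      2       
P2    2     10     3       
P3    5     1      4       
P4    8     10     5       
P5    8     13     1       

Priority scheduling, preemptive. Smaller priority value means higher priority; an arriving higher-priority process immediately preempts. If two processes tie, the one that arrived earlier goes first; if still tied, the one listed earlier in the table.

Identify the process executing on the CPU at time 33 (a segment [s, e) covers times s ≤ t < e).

P4

Timeline: | P1 0-5 | P2 5-8 | P5 8-21 | P2 21-28 | P3 28-29 | P4 29-39 |
Completion: P1=5  P2=28  P3=29  P4=39  P5=21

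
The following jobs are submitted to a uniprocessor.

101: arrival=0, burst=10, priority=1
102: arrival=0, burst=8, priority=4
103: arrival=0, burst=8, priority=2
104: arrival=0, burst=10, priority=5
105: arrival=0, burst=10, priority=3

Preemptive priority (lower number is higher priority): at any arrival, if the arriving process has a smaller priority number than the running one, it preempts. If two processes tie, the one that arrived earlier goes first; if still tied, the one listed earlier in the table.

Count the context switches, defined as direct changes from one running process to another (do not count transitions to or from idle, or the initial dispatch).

Gantt: | 101 0-10 | 103 10-18 | 105 18-28 | 102 28-36 | 104 36-46 |
Completion: 101=10  102=36  103=18  104=46  105=28

4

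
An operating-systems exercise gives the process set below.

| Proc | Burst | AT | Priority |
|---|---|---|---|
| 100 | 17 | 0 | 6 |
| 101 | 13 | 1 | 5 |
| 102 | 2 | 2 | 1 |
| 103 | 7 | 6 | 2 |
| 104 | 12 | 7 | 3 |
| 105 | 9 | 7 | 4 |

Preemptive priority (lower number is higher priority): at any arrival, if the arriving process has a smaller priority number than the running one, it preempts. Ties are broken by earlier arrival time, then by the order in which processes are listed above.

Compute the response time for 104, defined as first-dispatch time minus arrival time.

Gantt: | 100 0-1 | 101 1-2 | 102 2-4 | 101 4-6 | 103 6-13 | 104 13-25 | 105 25-34 | 101 34-44 | 100 44-60 |
Completion: 100=60  101=44  102=4  103=13  104=25  105=34
Turnaround (C−A): 100=60  101=43  102=2  103=7  104=18  105=27
Response(104) = first start − arrival = 13 − 7 = 6

6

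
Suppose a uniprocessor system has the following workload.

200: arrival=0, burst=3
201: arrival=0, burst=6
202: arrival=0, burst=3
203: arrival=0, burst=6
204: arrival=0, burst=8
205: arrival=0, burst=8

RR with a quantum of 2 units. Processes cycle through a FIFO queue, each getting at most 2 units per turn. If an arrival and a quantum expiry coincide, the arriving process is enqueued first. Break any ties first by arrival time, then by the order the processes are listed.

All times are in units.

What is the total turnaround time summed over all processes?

145

Schedule: | 200 0-2 | 201 2-4 | 202 4-6 | 203 6-8 | 204 8-10 | 205 10-12 | 200 12-13 | 201 13-15 | 202 15-16 | 203 16-18 | 204 18-20 | 205 20-22 | 201 22-24 | 203 24-26 | 204 26-28 | 205 28-30 | 204 30-32 | 205 32-34 |
Completion: 200=13  201=24  202=16  203=26  204=32  205=34
Turnaround = completion − arrival: 200=13, 201=24, 202=16, 203=26, 204=32, 205=34
Total turnaround = 13 + 24 + 16 + 26 + 32 + 34 = 145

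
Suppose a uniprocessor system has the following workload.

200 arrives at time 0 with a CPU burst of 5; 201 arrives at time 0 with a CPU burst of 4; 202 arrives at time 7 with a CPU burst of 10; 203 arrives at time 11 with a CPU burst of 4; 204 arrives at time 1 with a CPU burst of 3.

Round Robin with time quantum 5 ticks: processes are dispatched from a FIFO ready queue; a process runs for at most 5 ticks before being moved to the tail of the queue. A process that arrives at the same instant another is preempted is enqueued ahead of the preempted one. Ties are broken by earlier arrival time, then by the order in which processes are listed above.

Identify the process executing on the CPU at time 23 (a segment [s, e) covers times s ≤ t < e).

202

Gantt: | 200 0-5 | 201 5-9 | 204 9-12 | 202 12-17 | 203 17-21 | 202 21-26 |
Completion: 200=5  201=9  202=26  203=21  204=12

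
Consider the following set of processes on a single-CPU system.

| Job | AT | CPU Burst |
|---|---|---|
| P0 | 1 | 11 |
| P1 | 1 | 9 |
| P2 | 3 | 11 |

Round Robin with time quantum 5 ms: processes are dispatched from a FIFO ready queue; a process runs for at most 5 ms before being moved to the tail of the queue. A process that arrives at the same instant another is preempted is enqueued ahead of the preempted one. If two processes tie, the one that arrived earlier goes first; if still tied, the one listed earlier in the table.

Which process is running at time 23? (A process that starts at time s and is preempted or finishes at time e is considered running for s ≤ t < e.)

Gantt: | idle 0-1 | P0 1-6 | P1 6-11 | P2 11-16 | P0 16-21 | P1 21-25 | P2 25-30 | P0 30-31 | P2 31-32 |
Completion: P0=31  P1=25  P2=32

P1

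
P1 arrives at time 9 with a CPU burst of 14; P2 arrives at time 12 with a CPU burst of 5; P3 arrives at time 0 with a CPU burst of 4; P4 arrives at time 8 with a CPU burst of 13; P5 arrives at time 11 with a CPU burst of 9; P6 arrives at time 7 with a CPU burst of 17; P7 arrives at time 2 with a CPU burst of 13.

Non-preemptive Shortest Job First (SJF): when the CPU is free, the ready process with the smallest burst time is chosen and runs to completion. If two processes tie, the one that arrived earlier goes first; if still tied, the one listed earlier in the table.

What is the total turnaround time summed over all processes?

Gantt: | P3 0-4 | P7 4-17 | P2 17-22 | P5 22-31 | P4 31-44 | P1 44-58 | P6 58-75 |
Completion: P1=58  P2=22  P3=4  P4=44  P5=31  P6=75  P7=17
Turnaround (C−A): P1=49  P2=10  P3=4  P4=36  P5=20  P6=68  P7=15
Turnaround = completion − arrival: P1=49, P2=10, P3=4, P4=36, P5=20, P6=68, P7=15
Total turnaround = 49 + 10 + 4 + 36 + 20 + 68 + 15 = 202

202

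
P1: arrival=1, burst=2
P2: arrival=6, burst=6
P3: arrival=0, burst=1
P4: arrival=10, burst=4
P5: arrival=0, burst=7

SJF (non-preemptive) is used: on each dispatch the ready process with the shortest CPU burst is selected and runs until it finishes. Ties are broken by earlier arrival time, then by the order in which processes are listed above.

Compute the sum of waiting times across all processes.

11

Schedule: | P3 0-1 | P1 1-3 | P5 3-10 | P4 10-14 | P2 14-20 |
Completion: P1=3  P2=20  P3=1  P4=14  P5=10
Waiting = turnaround − burst: P1=0, P2=8, P3=0, P4=0, P5=3
Total waiting = 0 + 8 + 0 + 0 + 3 = 11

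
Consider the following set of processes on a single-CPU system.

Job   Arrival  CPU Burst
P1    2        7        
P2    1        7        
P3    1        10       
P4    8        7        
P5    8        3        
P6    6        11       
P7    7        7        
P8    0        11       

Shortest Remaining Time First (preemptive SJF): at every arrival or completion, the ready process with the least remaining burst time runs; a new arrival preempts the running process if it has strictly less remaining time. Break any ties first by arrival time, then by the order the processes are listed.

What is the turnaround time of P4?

24

Gantt: | P8 0-1 | P2 1-8 | P5 8-11 | P1 11-18 | P7 18-25 | P4 25-32 | P8 32-42 | P3 42-52 | P6 52-63 |
Completion: P1=18  P2=8  P3=52  P4=32  P5=11  P6=63  P7=25  P8=42
Turnaround (C−A): P1=16  P2=7  P3=51  P4=24  P5=3  P6=57  P7=18  P8=42
Turnaround(P4) = completion − arrival = 32 − 8 = 24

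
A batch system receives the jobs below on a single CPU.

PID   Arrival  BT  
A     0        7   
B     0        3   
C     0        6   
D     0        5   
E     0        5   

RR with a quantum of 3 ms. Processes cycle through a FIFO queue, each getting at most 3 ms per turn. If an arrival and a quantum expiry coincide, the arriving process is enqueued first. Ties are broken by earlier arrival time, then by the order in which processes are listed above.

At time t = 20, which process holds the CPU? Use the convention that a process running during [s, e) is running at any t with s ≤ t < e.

C

Gantt: | A 0-3 | B 3-6 | C 6-9 | D 9-12 | E 12-15 | A 15-18 | C 18-21 | D 21-23 | E 23-25 | A 25-26 |
Completion: A=26  B=6  C=21  D=23  E=25
Turnaround (C−A): A=26  B=6  C=21  D=23  E=25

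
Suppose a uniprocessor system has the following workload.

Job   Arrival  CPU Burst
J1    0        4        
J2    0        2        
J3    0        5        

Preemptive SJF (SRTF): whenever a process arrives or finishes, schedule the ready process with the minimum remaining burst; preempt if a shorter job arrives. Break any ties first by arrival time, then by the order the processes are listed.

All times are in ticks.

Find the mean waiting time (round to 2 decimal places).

Schedule: | J2 0-2 | J1 2-6 | J3 6-11 |
Completion: J1=6  J2=2  J3=11
Turnaround (C−A): J1=6  J2=2  J3=11
Waiting times: J1=2, J2=0, J3=6
Average waiting = (2+0+6) / 3 = 8/3 = 2.67

2.67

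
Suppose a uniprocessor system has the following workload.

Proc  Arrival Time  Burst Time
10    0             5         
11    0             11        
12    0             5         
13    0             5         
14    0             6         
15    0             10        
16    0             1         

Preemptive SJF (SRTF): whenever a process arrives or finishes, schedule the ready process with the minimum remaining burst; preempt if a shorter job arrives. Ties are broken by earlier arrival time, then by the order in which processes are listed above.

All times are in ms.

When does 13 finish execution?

Timeline: | 16 0-1 | 10 1-6 | 12 6-11 | 13 11-16 | 14 16-22 | 15 22-32 | 11 32-43 |
Completion: 10=6  11=43  12=11  13=16  14=22  15=32  16=1
Turnaround (C−A): 10=6  11=43  12=11  13=16  14=22  15=32  16=1

16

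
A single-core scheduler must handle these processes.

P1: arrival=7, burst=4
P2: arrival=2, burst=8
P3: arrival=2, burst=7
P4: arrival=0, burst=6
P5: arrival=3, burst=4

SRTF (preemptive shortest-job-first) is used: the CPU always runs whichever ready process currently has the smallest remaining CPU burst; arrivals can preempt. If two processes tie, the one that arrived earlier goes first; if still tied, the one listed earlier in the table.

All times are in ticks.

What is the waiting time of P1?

Schedule: | P4 0-6 | P5 6-10 | P1 10-14 | P3 14-21 | P2 21-29 |
Completion: P1=14  P2=29  P3=21  P4=6  P5=10
Turnaround (C−A): P1=7  P2=27  P3=19  P4=6  P5=7
Waiting(P1) = turnaround − burst = 7 − 4 = 3

3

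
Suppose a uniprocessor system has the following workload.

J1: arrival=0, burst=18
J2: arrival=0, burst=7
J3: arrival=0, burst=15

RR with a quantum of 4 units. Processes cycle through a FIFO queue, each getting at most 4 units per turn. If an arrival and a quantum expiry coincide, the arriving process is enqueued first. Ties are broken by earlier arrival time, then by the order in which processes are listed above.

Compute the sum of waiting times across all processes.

57

Gantt: | J1 0-4 | J2 4-8 | J3 8-12 | J1 12-16 | J2 16-19 | J3 19-23 | J1 23-27 | J3 27-31 | J1 31-35 | J3 35-38 | J1 38-40 |
Completion: J1=40  J2=19  J3=38
Turnaround (C−A): J1=40  J2=19  J3=38
Waiting = turnaround − burst: J1=22, J2=12, J3=23
Total waiting = 22 + 12 + 23 = 57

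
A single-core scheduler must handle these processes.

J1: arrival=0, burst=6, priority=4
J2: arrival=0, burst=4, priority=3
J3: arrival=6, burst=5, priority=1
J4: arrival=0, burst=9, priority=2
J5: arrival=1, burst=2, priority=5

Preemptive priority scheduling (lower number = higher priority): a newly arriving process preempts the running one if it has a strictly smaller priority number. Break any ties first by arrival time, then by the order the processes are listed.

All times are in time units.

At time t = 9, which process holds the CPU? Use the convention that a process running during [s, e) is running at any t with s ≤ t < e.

Timeline: | J4 0-6 | J3 6-11 | J4 11-14 | J2 14-18 | J1 18-24 | J5 24-26 |
Completion: J1=24  J2=18  J3=11  J4=14  J5=26
Turnaround (C−A): J1=24  J2=18  J3=5  J4=14  J5=25

J3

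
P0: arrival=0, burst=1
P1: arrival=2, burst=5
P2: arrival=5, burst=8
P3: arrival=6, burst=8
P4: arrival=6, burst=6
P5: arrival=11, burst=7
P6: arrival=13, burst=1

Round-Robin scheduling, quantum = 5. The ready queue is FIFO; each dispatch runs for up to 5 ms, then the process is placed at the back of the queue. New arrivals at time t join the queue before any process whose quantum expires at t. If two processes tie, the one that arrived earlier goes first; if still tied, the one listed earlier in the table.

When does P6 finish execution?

31

Timeline: | P0 0-1 | idle 1-2 | P1 2-7 | P2 7-12 | P3 12-17 | P4 17-22 | P5 22-27 | P2 27-30 | P6 30-31 | P3 31-34 | P4 34-35 | P5 35-37 |
Completion: P0=1  P1=7  P2=30  P3=34  P4=35  P5=37  P6=31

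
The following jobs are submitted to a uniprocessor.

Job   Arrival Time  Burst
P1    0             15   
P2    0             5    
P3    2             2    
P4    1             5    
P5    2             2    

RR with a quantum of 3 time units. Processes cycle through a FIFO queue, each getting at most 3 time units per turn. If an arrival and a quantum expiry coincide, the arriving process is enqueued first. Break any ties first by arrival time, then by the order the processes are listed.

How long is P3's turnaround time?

Schedule: | P1 0-3 | P2 3-6 | P4 6-9 | P3 9-11 | P5 11-13 | P1 13-16 | P2 16-18 | P4 18-20 | P1 20-29 |
Completion: P1=29  P2=18  P3=11  P4=20  P5=13
Turnaround(P3) = completion − arrival = 11 − 2 = 9

9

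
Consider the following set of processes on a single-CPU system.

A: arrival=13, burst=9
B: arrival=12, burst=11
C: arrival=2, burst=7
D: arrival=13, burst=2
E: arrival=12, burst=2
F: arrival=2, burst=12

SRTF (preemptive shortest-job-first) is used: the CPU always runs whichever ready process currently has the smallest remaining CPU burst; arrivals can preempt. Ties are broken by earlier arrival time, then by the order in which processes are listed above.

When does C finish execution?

9

Gantt: | idle 0-2 | C 2-9 | F 9-12 | E 12-14 | D 14-16 | F 16-25 | A 25-34 | B 34-45 |
Completion: A=34  B=45  C=9  D=16  E=14  F=25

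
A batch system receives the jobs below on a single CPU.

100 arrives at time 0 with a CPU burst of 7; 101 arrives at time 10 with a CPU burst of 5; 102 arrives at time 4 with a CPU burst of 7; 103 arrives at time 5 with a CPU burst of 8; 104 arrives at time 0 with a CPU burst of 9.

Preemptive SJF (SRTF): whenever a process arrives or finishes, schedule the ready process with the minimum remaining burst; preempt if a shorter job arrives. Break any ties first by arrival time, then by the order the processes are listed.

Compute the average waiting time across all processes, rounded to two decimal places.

Schedule: | 100 0-7 | 102 7-14 | 101 14-19 | 103 19-27 | 104 27-36 |
Completion: 100=7  101=19  102=14  103=27  104=36
Waiting times: 100=0, 101=4, 102=3, 103=14, 104=27
Average waiting = (0+4+3+14+27) / 5 = 48/5 = 9.60

9.60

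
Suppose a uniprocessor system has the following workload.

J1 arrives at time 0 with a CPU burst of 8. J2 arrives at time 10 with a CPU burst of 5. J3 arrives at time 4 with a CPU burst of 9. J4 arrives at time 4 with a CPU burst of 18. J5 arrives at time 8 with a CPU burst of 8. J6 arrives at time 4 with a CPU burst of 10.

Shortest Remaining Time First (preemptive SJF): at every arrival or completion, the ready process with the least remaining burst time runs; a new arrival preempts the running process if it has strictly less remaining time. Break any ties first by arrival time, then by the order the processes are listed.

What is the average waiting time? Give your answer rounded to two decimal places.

14.00

Schedule: | J1 0-8 | J5 8-10 | J2 10-15 | J5 15-21 | J3 21-30 | J6 30-40 | J4 40-58 |
Completion: J1=8  J2=15  J3=30  J4=58  J5=21  J6=40
Turnaround (C−A): J1=8  J2=5  J3=26  J4=54  J5=13  J6=36
Waiting times: J1=0, J2=0, J3=17, J4=36, J5=5, J6=26
Average waiting = (0+0+17+36+5+26) / 6 = 84/6 = 14.00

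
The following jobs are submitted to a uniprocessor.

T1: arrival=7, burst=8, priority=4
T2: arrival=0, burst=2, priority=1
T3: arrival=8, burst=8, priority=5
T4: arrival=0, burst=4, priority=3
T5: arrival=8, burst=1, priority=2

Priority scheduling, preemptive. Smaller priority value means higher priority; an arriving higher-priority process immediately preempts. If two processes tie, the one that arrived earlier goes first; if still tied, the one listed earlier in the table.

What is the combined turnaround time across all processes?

Timeline: | T2 0-2 | T4 2-6 | idle 6-7 | T1 7-8 | T5 8-9 | T1 9-16 | T3 16-24 |
Completion: T1=16  T2=2  T3=24  T4=6  T5=9
Turnaround (C−A): T1=9  T2=2  T3=16  T4=6  T5=1
Turnaround = completion − arrival: T1=9, T2=2, T3=16, T4=6, T5=1
Total turnaround = 9 + 2 + 16 + 6 + 1 = 34

34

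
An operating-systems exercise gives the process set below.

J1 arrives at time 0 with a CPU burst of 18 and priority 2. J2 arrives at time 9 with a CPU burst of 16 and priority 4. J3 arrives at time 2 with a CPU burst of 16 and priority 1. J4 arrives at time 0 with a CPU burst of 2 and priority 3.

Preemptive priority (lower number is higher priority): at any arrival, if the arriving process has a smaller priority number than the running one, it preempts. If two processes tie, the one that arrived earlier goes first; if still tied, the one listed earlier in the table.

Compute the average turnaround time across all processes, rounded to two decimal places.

Timeline: | J1 0-2 | J3 2-18 | J1 18-34 | J4 34-36 | J2 36-52 |
Completion: J1=34  J2=52  J3=18  J4=36
Turnaround (C−A): J1=34  J2=43  J3=16  J4=36
Turnaround times: J1=34, J2=43, J3=16, J4=36
Average turnaround = (34+43+16+36) / 4 = 129/4 = 32.25

32.25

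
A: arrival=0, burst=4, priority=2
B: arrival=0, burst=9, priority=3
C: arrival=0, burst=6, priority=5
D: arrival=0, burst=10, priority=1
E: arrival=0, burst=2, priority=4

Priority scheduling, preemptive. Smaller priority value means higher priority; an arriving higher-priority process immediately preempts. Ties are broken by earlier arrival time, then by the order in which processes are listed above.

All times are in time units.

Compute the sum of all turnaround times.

103

Timeline: | D 0-10 | A 10-14 | B 14-23 | E 23-25 | C 25-31 |
Completion: A=14  B=23  C=31  D=10  E=25
Turnaround = completion − arrival: A=14, B=23, C=31, D=10, E=25
Total turnaround = 14 + 23 + 31 + 10 + 25 = 103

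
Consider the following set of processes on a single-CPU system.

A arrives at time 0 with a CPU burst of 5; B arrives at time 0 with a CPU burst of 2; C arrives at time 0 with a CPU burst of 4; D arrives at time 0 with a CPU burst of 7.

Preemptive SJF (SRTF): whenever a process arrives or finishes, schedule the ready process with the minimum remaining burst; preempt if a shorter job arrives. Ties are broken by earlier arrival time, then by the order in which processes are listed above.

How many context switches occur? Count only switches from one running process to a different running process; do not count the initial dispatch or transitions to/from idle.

3

Schedule: | B 0-2 | C 2-6 | A 6-11 | D 11-18 |
Completion: A=11  B=2  C=6  D=18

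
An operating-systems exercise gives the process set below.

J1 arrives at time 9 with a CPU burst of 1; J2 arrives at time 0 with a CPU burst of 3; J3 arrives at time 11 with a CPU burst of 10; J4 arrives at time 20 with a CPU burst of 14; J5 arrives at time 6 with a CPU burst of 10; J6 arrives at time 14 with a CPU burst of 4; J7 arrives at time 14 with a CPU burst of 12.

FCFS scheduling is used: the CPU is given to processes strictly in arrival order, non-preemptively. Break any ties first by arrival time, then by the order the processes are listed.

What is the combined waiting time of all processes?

Timeline: | J2 0-3 | idle 3-6 | J5 6-16 | J1 16-17 | J3 17-27 | J6 27-31 | J7 31-43 | J4 43-57 |
Completion: J1=17  J2=3  J3=27  J4=57  J5=16  J6=31  J7=43
Waiting = turnaround − burst: J1=7, J2=0, J3=6, J4=23, J5=0, J6=13, J7=17
Total waiting = 7 + 0 + 6 + 23 + 0 + 13 + 17 = 66

66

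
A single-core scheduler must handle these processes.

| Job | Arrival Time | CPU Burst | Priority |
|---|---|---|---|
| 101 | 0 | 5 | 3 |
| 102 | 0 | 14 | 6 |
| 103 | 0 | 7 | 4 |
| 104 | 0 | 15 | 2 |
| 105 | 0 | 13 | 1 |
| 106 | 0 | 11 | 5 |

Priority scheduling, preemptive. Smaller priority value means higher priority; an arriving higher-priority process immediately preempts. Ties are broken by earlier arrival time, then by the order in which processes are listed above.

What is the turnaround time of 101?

Timeline: | 105 0-13 | 104 13-28 | 101 28-33 | 103 33-40 | 106 40-51 | 102 51-65 |
Completion: 101=33  102=65  103=40  104=28  105=13  106=51
Turnaround (C−A): 101=33  102=65  103=40  104=28  105=13  106=51
Turnaround(101) = completion − arrival = 33 − 0 = 33

33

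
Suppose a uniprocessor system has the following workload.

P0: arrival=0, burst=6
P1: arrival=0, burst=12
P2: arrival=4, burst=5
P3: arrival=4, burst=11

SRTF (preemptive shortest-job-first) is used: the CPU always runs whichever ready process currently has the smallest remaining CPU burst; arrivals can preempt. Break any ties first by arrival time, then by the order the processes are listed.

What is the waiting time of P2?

Timeline: | P0 0-6 | P2 6-11 | P3 11-22 | P1 22-34 |
Completion: P0=6  P1=34  P2=11  P3=22
Waiting(P2) = turnaround − burst = 7 − 5 = 2

2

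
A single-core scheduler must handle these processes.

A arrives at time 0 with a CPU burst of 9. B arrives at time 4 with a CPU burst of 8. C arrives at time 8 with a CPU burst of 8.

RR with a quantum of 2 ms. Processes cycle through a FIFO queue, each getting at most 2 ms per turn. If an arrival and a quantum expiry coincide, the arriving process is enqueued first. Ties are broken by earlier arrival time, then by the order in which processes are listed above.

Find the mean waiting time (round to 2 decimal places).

Schedule: | A 0-4 | B 4-6 | A 6-8 | B 8-10 | C 10-12 | A 12-14 | B 14-16 | C 16-18 | A 18-19 | B 19-21 | C 21-25 |
Completion: A=19  B=21  C=25
Waiting times: A=10, B=9, C=9
Average waiting = (10+9+9) / 3 = 28/3 = 9.33

9.33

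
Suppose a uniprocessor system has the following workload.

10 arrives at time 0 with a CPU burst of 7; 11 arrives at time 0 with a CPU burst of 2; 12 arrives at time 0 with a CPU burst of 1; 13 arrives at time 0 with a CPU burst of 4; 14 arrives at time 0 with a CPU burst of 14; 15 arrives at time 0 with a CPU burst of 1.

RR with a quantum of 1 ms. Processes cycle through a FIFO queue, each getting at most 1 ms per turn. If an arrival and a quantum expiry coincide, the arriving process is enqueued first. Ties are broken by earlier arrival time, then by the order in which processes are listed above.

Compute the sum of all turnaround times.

Gantt: | 10 0-1 | 11 1-2 | 12 2-3 | 13 3-4 | 14 4-5 | 15 5-6 | 10 6-7 | 11 7-8 | 13 8-9 | 14 9-10 | 10 10-11 | 13 11-12 | 14 12-13 | 10 13-14 | 13 14-15 | 14 15-16 | 10 16-17 | 14 17-18 | 10 18-19 | 14 19-20 | 10 20-21 | 14 21-29 |
Completion: 10=21  11=8  12=3  13=15  14=29  15=6
Turnaround = completion − arrival: 10=21, 11=8, 12=3, 13=15, 14=29, 15=6
Total turnaround = 21 + 8 + 3 + 15 + 29 + 6 = 82

82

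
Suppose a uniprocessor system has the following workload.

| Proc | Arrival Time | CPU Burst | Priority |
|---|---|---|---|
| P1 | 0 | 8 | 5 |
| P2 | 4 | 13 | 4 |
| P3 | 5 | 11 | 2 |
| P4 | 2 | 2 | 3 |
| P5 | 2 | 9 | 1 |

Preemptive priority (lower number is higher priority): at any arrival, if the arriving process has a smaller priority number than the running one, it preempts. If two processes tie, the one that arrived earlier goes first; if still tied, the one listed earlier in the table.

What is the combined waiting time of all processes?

Gantt: | P1 0-2 | P5 2-11 | P3 11-22 | P4 22-24 | P2 24-37 | P1 37-43 |
Completion: P1=43  P2=37  P3=22  P4=24  P5=11
Turnaround (C−A): P1=43  P2=33  P3=17  P4=22  P5=9
Waiting = turnaround − burst: P1=35, P2=20, P3=6, P4=20, P5=0
Total waiting = 35 + 20 + 6 + 20 + 0 = 81

81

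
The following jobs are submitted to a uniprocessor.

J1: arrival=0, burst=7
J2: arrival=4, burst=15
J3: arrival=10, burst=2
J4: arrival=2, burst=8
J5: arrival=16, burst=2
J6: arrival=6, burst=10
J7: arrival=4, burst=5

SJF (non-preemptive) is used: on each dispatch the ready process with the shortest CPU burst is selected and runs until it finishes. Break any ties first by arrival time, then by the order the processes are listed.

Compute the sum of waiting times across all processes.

Timeline: | J1 0-7 | J7 7-12 | J3 12-14 | J4 14-22 | J5 22-24 | J6 24-34 | J2 34-49 |
Completion: J1=7  J2=49  J3=14  J4=22  J5=24  J6=34  J7=12
Turnaround (C−A): J1=7  J2=45  J3=4  J4=20  J5=8  J6=28  J7=8
Waiting = turnaround − burst: J1=0, J2=30, J3=2, J4=12, J5=6, J6=18, J7=3
Total waiting = 0 + 30 + 2 + 12 + 6 + 18 + 3 = 71

71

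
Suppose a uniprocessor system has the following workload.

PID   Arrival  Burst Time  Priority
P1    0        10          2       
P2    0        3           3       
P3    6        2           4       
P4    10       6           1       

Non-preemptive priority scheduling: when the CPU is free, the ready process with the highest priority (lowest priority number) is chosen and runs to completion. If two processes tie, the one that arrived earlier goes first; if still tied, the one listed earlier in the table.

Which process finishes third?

P2

Timeline: | P1 0-10 | P4 10-16 | P2 16-19 | P3 19-21 |
Completion: P1=10  P2=19  P3=21  P4=16
Finish order: P1 → P4 → P2 → P3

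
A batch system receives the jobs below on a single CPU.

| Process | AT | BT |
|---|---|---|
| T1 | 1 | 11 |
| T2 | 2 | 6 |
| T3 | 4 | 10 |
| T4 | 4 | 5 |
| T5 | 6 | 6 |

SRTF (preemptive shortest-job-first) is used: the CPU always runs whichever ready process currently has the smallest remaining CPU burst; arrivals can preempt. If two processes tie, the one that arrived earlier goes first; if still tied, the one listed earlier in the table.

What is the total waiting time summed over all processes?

Gantt: | idle 0-1 | T1 1-2 | T2 2-8 | T4 8-13 | T5 13-19 | T1 19-29 | T3 29-39 |
Completion: T1=29  T2=8  T3=39  T4=13  T5=19
Waiting = turnaround − burst: T1=17, T2=0, T3=25, T4=4, T5=7
Total waiting = 17 + 0 + 25 + 4 + 7 = 53

53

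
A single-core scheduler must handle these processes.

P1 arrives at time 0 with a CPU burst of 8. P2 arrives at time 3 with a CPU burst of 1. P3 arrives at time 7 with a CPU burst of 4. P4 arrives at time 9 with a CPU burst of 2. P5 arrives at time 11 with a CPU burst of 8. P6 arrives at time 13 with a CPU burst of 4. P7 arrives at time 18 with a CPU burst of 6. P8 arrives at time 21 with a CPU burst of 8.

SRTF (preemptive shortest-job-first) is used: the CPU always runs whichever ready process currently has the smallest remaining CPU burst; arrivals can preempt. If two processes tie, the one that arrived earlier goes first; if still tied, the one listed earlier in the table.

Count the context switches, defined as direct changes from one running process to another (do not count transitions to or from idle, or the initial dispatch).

Timeline: | P1 0-3 | P2 3-4 | P1 4-9 | P4 9-11 | P3 11-15 | P6 15-19 | P7 19-25 | P5 25-33 | P8 33-41 |
Completion: P1=9  P2=4  P3=15  P4=11  P5=33  P6=19  P7=25  P8=41
Turnaround (C−A): P1=9  P2=1  P3=8  P4=2  P5=22  P6=6  P7=7  P8=20

8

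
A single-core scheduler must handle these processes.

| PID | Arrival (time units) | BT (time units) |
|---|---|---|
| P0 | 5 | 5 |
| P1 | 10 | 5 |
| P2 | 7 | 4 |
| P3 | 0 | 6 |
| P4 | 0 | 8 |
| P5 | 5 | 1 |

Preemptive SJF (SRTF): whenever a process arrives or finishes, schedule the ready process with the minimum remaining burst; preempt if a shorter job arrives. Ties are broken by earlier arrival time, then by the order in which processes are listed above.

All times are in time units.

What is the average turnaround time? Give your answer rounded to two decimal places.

Gantt: | P3 0-6 | P5 6-7 | P2 7-11 | P0 11-16 | P1 16-21 | P4 21-29 |
Completion: P0=16  P1=21  P2=11  P3=6  P4=29  P5=7
Turnaround (C−A): P0=11  P1=11  P2=4  P3=6  P4=29  P5=2
Turnaround times: P0=11, P1=11, P2=4, P3=6, P4=29, P5=2
Average turnaround = (11+11+4+6+29+2) / 6 = 63/6 = 10.50

10.50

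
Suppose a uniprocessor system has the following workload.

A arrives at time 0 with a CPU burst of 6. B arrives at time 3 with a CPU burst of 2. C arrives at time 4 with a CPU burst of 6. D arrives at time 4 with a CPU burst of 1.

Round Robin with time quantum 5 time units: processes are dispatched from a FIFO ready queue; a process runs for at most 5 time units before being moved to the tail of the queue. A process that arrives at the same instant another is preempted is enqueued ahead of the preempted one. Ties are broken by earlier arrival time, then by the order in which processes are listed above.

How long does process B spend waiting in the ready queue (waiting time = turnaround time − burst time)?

2

Timeline: | A 0-5 | B 5-7 | C 7-12 | D 12-13 | A 13-14 | C 14-15 |
Completion: A=14  B=7  C=15  D=13
Waiting(B) = turnaround − burst = 4 − 2 = 2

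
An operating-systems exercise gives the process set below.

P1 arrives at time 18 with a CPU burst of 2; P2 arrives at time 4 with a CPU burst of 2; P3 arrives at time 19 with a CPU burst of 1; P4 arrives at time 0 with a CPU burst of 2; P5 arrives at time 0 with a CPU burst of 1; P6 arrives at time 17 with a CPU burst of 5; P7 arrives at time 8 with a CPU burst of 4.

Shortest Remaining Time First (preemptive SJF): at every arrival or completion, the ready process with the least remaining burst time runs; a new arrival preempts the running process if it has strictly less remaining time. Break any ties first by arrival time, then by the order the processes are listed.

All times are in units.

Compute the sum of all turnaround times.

22

Gantt: | P5 0-1 | P4 1-3 | idle 3-4 | P2 4-6 | idle 6-8 | P7 8-12 | idle 12-17 | P6 17-18 | P1 18-20 | P3 20-21 | P6 21-25 |
Completion: P1=20  P2=6  P3=21  P4=3  P5=1  P6=25  P7=12
Turnaround (C−A): P1=2  P2=2  P3=2  P4=3  P5=1  P6=8  P7=4
Turnaround = completion − arrival: P1=2, P2=2, P3=2, P4=3, P5=1, P6=8, P7=4
Total turnaround = 2 + 2 + 2 + 3 + 1 + 8 + 4 = 22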